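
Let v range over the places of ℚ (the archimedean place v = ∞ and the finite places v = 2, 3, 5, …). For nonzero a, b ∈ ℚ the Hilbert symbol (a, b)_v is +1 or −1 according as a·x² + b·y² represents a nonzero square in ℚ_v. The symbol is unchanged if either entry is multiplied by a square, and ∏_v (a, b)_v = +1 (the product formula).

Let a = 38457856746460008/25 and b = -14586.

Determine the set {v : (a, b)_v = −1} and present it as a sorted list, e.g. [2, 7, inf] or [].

[3, 11]

(a, b) ≡ (858, -14586) mod (ℚ^×)²; places V = {2, 3, 5, 11, 13, 17, ∞}.
(a,b)_3: α=9, u≡1; β=1, v≡1 (mod 3); (1|3)=+1, (1|3)=+1; sign (−1)^1·+1^1·+1^9 = -1.
(a,b)_5: α=-2, u≡3; β=0, v≡4 (mod 5); (3|5)=-1, (4|5)=+1; sign (−1)^0·-1^0·+1^-2 = +1.
(a,b)_17: α=4, u≡8; β=1, v≡9 (mod 17); (8|17)=+1, (9|17)=+1; sign (−1)^0·+1^1·+1^4 = +1.
(a,b)_2: α=3, β=1; u≡5, v≡3 (mod 8); ε(u)ε(v)=0·1, αω(v)=3·1, βω(u)=1·1; sum ≡ 0  ⇒  +1.
(a,b)_13: α=3, u≡4; β=1, v≡9 (mod 13); (4|13)=+1, (9|13)=+1; sign (−1)^0·+1^1·+1^3 = +1.
(a,b)_∞: sgn(858)=+, sgn(-14586)=−, so +1.
(a,b)_11: α=3, u≡9; β=1, v≡5 (mod 11); (9|11)=+1, (5|11)=+1; sign (−1)^1·+1^1·+1^3 = -1.
Ram(858, -14586) = {3, 11}; no ℚ_3-point on the conic.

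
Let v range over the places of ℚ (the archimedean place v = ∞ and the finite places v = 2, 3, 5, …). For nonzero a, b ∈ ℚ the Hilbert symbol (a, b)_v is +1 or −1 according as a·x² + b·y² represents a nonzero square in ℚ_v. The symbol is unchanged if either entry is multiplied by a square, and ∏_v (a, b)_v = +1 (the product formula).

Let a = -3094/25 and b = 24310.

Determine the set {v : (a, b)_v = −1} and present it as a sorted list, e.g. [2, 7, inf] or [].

[7, 11, 13, 17]

(a, b) ≡ (-3094, 24310) mod (ℚ^×)²; places V = {2, 5, 7, 11, 13, 17, ∞}.
(a,b)_11: α=0, u≡10; β=1, v≡10 (mod 11); (10|11)=-1, (10|11)=-1; sign (−1)^0·-1^1·-1^0 = -1.
(a,b)_7: α=1, u≡5; β=0, v≡6 (mod 7); (5|7)=-1, (6|7)=-1; sign (−1)^0·-1^0·-1^1 = -1.
(a,b)_13: α=1, u≡4; β=1, v≡11 (mod 13); (4|13)=+1, (11|13)=-1; sign (−1)^0·+1^1·-1^1 = -1.
(a,b)_17: α=1, u≡7; β=1, v≡2 (mod 17); (7|17)=-1, (2|17)=+1; sign (−1)^0·-1^1·+1^1 = -1.
(a,b)_5: α=-2, u≡1; β=1, v≡2 (mod 5); (1|5)=+1, (2|5)=-1; sign (−1)^0·+1^1·-1^-2 = +1.
(a,b)_2: α=1, β=1; u≡5, v≡3 (mod 8); ε(u)ε(v)=0·1, αω(v)=1·1, βω(u)=1·1; sum ≡ 0  ⇒  +1.
(a,b)_∞: sgn(-3094)=−, sgn(24310)=+, so +1.
Ram(-3094, 24310) = {7, 11, 13, 17}; no ℚ_7-point on the conic.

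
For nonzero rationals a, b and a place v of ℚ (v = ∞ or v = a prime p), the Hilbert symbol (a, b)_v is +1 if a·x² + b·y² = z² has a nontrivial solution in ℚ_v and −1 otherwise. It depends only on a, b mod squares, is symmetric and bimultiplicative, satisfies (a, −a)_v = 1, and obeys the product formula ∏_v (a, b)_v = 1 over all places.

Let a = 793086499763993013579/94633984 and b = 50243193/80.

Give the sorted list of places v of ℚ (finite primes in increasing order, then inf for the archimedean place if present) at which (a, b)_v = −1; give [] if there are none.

Mod squares: a ≡ 11, b ≡ 1365. Check v ∈ {∞, 2, 3, 5, 7, 11, 13, 19}.
v=7: a=7^2·(≡4), b=7^1·(≡3) mod 7; (4|7)=+1, (3|7)=-1; (−1)^{2·1·3}·(+1)^1·(-1)^2 = +1.
v=5: a=5^0·(≡1), b=5^-1·(≡3) mod 5; (1|5)=+1, (3|5)=-1; (−1)^{0·-1·2}·(+1)^-1·(-1)^0 = +1.
v=19: a=19^-2·(≡4), b=19^0·(≡17) mod 19; (4|19)=+1, (17|19)=+1; (−1)^{-2·0·9}·(+1)^0·(+1)^-2 = +1.
v=3: a=3^6·(≡2), b=3^3·(≡2) mod 3; (2|3)=-1, (2|3)=-1; (−1)^{6·3·1}·(-1)^3·(-1)^6 = -1.
v=∞: 11 > 0 and 1365 > 0  ⇒  (a,b)_∞ = +1.
v=11: a=11^5·(≡3), b=11^2·(≡9) mod 11; (3|11)=+1, (9|11)=+1; (−1)^{5·2·5}·(+1)^2·(+1)^5 = +1.
v=2: v_2(a)=-18, v_2(b)=-4; units ≡ 3, 5 (mod 8); ε·ε+αω+βω = 1·0+-18·1+-4·1 ≡ 0  ⇒  (a,b)_2 = +1.
v=13: a=13^10·(≡6), b=13^3·(≡1) mod 13; (6|13)=-1, (1|13)=+1; (−1)^{10·3·6}·(-1)^3·(+1)^10 = -1.
(11, 1365 / ℚ) ramifies at {3, 13}: a division algebra.

[3, 13]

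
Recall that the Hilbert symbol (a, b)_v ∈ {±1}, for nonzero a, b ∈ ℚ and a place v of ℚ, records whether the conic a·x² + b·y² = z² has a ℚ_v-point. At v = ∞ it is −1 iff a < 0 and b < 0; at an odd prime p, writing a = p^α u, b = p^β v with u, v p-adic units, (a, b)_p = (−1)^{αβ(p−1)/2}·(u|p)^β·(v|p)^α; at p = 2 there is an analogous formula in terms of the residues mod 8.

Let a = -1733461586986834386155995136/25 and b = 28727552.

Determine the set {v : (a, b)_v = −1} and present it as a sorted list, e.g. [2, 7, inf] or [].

(a, b) ≡ (-53669, 112217) mod (ℚ^×)²; places V = {2, 5, 7, 11, 17, 23, 41, ∞}.
(a,b)_∞: sgn(-53669)=−, sgn(112217)=+, so +1.
(a,b)_17: α=5, u≡10; β=1, v≡5 (mod 17); (10|17)=-1, (5|17)=-1; sign (−1)^0·-1^1·-1^5 = +1.
(a,b)_5: α=-2, u≡4; β=0, v≡2 (mod 5); (4|5)=+1, (2|5)=-1; sign (−1)^0·+1^0·-1^-2 = +1.
(a,b)_41: α=3, u≡22; β=1, v≡23 (mod 41); (22|41)=-1, (23|41)=+1; sign (−1)^0·-1^1·+1^3 = -1.
(a,b)_7: α=3, u≡3; β=1, v≡4 (mod 7); (3|7)=-1, (4|7)=+1; sign (−1)^1·-1^1·+1^3 = +1.
(a,b)_23: α=4, u≡6; β=1, v≡9 (mod 23); (6|23)=+1, (9|23)=+1; sign (−1)^0·+1^1·+1^4 = +1.
(a,b)_2: α=24, β=8; u≡3, v≡1 (mod 8); ε(u)ε(v)=1·0, αω(v)=24·0, βω(u)=8·1; sum ≡ 0  ⇒  +1.
(a,b)_11: α=1, u≡9; β=0, v≡7 (mod 11); (9|11)=+1, (7|11)=-1; sign (−1)^0·+1^0·-1^1 = -1.
|Ram(-53669, 112217)| = 2, even; anisotropic at {11, 41}.

[11, 41]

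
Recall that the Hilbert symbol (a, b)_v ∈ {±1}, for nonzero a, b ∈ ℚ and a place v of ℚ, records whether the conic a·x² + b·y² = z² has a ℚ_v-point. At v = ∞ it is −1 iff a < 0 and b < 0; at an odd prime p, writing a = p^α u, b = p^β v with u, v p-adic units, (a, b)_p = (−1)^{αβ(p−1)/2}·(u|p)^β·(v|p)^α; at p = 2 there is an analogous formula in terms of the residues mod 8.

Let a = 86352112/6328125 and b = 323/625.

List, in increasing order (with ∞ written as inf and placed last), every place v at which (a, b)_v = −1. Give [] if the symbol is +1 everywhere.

Mod squares: a ≡ 550715, b ≡ 323. Check v ∈ {∞, 2, 3, 5, 7, 11, 17, 19, 31}.
v=∞: 550715 > 0 and 323 > 0  ⇒  (a,b)_∞ = +1.
v=7: a=7^2·(≡4), b=7^0·(≡4) mod 7; (4|7)=+1, (4|7)=+1; (−1)^{2·0·3}·(+1)^0·(+1)^2 = +1.
v=19: a=19^1·(≡12), b=19^1·(≡1) mod 19; (12|19)=-1, (1|19)=+1; (−1)^{1·1·9}·(-1)^1·(+1)^1 = +1.
v=3: a=3^-4·(≡2), b=3^0·(≡2) mod 3; (2|3)=-1, (2|3)=-1; (−1)^{-4·0·1}·(-1)^0·(-1)^-4 = +1.
v=11: a=11^1·(≡9), b=11^0·(≡9) mod 11; (9|11)=+1, (9|11)=+1; (−1)^{1·0·5}·(+1)^0·(+1)^1 = +1.
v=17: a=17^1·(≡5), b=17^1·(≡8) mod 17; (5|17)=-1, (8|17)=+1; (−1)^{1·1·8}·(-1)^1·(+1)^1 = -1.
v=31: a=31^1·(≡8), b=31^0·(≡15) mod 31; (8|31)=+1, (15|31)=-1; (−1)^{1·0·15}·(+1)^0·(-1)^1 = -1.
v=2: v_2(a)=4, v_2(b)=0; units ≡ 3, 3 (mod 8); ε·ε+αω+βω = 1·1+4·1+0·1 ≡ 1  ⇒  (a,b)_2 = -1.
v=5: a=5^-7·(≡2), b=5^-4·(≡3) mod 5; (2|5)=-1, (3|5)=-1; (−1)^{-7·-4·2}·(-1)^-4·(-1)^-7 = -1.
Ram(550715, 323) = {2, 5, 17, 31}; no ℚ_2-point on the conic.

[2, 5, 17, 31]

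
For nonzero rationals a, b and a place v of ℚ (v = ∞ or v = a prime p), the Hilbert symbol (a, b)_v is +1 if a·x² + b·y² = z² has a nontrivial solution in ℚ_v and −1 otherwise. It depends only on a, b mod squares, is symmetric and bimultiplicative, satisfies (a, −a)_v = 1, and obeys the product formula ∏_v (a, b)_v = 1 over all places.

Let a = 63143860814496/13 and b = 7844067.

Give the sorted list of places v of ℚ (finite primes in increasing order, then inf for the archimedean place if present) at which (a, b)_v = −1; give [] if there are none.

[2, 7]

Mod squares: a ≡ 2002, b ≡ 3. Check v ∈ {∞, 2, 3, 7, 11, 13}.
v=7: a=7^5·(≡6), b=7^4·(≡5) mod 7; (6|7)=-1, (5|7)=-1; (−1)^{5·4·3}·(-1)^4·(-1)^5 = -1.
v=3: a=3^6·(≡1), b=3^3·(≡1) mod 3; (1|3)=+1, (1|3)=+1; (−1)^{6·3·1}·(+1)^3·(+1)^6 = +1.
v=∞: 2002 > 0 and 3 > 0  ⇒  (a,b)_∞ = +1.
v=11: a=11^5·(≡7), b=11^2·(≡4) mod 11; (7|11)=-1, (4|11)=+1; (−1)^{5·2·5}·(-1)^2·(+1)^5 = +1.
v=2: v_2(a)=5, v_2(b)=0; units ≡ 1, 3 (mod 8); ε·ε+αω+βω = 0·1+5·1+0·0 ≡ 1  ⇒  (a,b)_2 = -1.
v=13: a=13^-1·(≡7), b=13^0·(≡10) mod 13; (7|13)=-1, (10|13)=+1; (−1)^{-1·0·6}·(-1)^0·(+1)^-1 = +1.
Ram(2002, 3) = {2, 7}; no ℚ_2-point on the conic.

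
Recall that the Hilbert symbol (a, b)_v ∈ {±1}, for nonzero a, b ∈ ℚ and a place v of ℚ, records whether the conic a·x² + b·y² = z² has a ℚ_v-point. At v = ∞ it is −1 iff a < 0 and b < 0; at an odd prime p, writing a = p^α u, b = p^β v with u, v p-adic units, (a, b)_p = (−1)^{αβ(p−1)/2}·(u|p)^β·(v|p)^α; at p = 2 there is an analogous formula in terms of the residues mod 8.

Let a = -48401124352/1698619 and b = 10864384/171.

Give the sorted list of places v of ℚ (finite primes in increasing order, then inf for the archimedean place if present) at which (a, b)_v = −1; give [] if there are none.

(a, b) ≡ (-21793, 589) mod (ℚ^×)²; places V = {2, 3, 7, 13, 19, 23, 29, 31, 37, ∞}.
(a,b)_13: α=-2, u≡2; β=0, v≡12 (mod 13); (2|13)=-1, (12|13)=+1; sign (−1)^0·-1^0·+1^-2 = +1.
(a,b)_29: α=2, u≡10; β=0, v≡20 (mod 29); (10|29)=-1, (20|29)=+1; sign (−1)^0·-1^0·+1^2 = +1.
(a,b)_3: α=0, u≡2; β=-2, v≡1 (mod 3); (2|3)=-1, (1|3)=+1; sign (−1)^0·-1^-2·+1^0 = +1.
(a,b)_7: α=2, u≡5; β=0, v≡2 (mod 7); (5|7)=-1, (2|7)=+1; sign (−1)^0·-1^0·+1^2 = +1.
(a,b)_31: α=1, u≡19; β=1, v≡18 (mod 31); (19|31)=+1, (18|31)=+1; sign (−1)^1·+1^1·+1^1 = -1.
(a,b)_2: α=10, β=8; u≡7, v≡5 (mod 8); ε(u)ε(v)=1·0, αω(v)=10·1, βω(u)=8·0; sum ≡ 0  ⇒  +1.
(a,b)_23: α=-2, u≡5; β=0, v≡15 (mod 23); (5|23)=-1, (15|23)=-1; sign (−1)^0·-1^0·-1^-2 = +1.
(a,b)_37: α=1, u≡33; β=2, v≡4 (mod 37); (33|37)=+1, (4|37)=+1; sign (−1)^0·+1^2·+1^1 = +1.
(a,b)_19: α=-1, u≡8; β=-1, v≡12 (mod 19); (8|19)=-1, (12|19)=-1; sign (−1)^1·-1^-1·-1^-1 = -1.
(a,b)_∞: sgn(-21793)=−, sgn(589)=+, so +1.
|Ram(-21793, 589)| = 2, even; anisotropic at {19, 31}.

[19, 31]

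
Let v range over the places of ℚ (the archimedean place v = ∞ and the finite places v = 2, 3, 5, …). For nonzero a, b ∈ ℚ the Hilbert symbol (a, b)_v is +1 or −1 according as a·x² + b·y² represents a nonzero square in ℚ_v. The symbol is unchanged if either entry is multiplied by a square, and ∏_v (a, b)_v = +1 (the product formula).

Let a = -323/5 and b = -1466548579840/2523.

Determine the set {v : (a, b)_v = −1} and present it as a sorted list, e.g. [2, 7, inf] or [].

Mod squares: a ≡ -1615, b ≡ -570. Check v ∈ {∞, 2, 3, 5, 17, 19, 29}.
v=3: a=3^0·(≡2), b=3^-1·(≡2) mod 3; (2|3)=-1, (2|3)=-1; (−1)^{0·-1·1}·(-1)^-1·(-1)^0 = -1.
v=19: a=19^1·(≡8), b=19^3·(≡18) mod 19; (8|19)=-1, (18|19)=-1; (−1)^{1·3·9}·(-1)^3·(-1)^1 = -1.
v=29: a=29^0·(≡5), b=29^-2·(≡18) mod 29; (5|29)=+1, (18|29)=-1; (−1)^{0·-2·14}·(+1)^-2·(-1)^0 = +1.
v=∞: -1615 < 0 and -570 < 0  ⇒  (a,b)_∞ = -1.
v=2: v_2(a)=0, v_2(b)=9; units ≡ 1, 3 (mod 8); ε·ε+αω+βω = 0·1+0·1+9·0 ≡ 0  ⇒  (a,b)_2 = +1.
v=17: a=17^1·(≡3), b=17^4·(≡8) mod 17; (3|17)=-1, (8|17)=+1; (−1)^{1·4·8}·(-1)^4·(+1)^1 = +1.
v=5: a=5^-1·(≡2), b=5^1·(≡4) mod 5; (2|5)=-1, (4|5)=+1; (−1)^{-1·1·2}·(-1)^1·(+1)^-1 = -1.
Ram(-1615, -570) = {3, 5, 19, ∞}; no ℚ_3-point on the conic.

[3, 5, 19, inf]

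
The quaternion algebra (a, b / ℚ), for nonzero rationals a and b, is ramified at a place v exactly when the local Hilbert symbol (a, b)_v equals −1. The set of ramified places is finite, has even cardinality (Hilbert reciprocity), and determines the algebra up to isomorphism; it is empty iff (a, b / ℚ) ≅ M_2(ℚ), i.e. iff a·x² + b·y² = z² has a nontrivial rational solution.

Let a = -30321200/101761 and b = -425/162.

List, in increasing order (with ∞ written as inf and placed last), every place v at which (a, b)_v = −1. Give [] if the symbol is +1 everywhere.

(a, b) ≡ (-1547, -34) mod (ℚ^×)²; places V = {2, 3, 5, 7, 11, 13, 17, 29, ∞}.
(a,b)_13: α=1, u≡6; β=0, v≡5 (mod 13); (6|13)=-1, (5|13)=-1; sign (−1)^0·-1^0·-1^1 = -1.
(a,b)_7: α=3, u≡5; β=0, v≡2 (mod 7); (5|7)=-1, (2|7)=+1; sign (−1)^0·-1^0·+1^3 = +1.
(a,b)_2: α=4, β=-1; u≡5, v≡7 (mod 8); ε(u)ε(v)=0·1, αω(v)=4·0, βω(u)=-1·1; sum ≡ 1  ⇒  -1.
(a,b)_11: α=-2, u≡5; β=0, v≡6 (mod 11); (5|11)=+1, (6|11)=-1; sign (−1)^0·+1^0·-1^-2 = +1.
(a,b)_5: α=2, u≡2; β=2, v≡4 (mod 5); (2|5)=-1, (4|5)=+1; sign (−1)^0·-1^2·+1^2 = +1.
(a,b)_29: α=-2, u≡8; β=0, v≡4 (mod 29); (8|29)=-1, (4|29)=+1; sign (−1)^0·-1^0·+1^-2 = +1.
(a,b)_∞: sgn(-1547)=−, sgn(-34)=−, so -1.
(a,b)_17: α=1, u≡11; β=1, v≡1 (mod 17); (11|17)=-1, (1|17)=+1; sign (−1)^0·-1^1·+1^1 = -1.
(a,b)_3: α=0, u≡1; β=-4, v≡2 (mod 3); (1|3)=+1, (2|3)=-1; sign (−1)^0·+1^-4·-1^0 = +1.
(-1547, -34 / ℚ) ramifies at {2, 13, 17, ∞}: a division algebra.

[2, 13, 17, inf]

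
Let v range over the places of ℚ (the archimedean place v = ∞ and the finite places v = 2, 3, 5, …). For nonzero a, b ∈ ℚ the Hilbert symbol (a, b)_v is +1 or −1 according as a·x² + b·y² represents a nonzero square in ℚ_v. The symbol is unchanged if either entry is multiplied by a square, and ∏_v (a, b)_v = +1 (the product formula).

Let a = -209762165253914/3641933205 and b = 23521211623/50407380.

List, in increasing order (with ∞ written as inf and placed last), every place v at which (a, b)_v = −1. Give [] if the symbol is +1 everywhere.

(a, b) ≡ (-125970, 33915) mod (ℚ^×)²; places V = {2, 3, 5, 7, 13, 17, 19, ∞}.
(a,b)_3: α=-3, u≡1; β=-3, v≡1 (mod 3); (1|3)=+1, (1|3)=+1; sign (−1)^1·+1^-3·+1^-3 = -1.
(a,b)_13: α=5, u≡5; β=4, v≡11 (mod 13); (5|13)=-1, (11|13)=-1; sign (−1)^0·-1^4·-1^5 = -1.
(a,b)_2: α=1, β=-2; u≡7, v≡3 (mod 8); ε(u)ε(v)=1·1, αω(v)=1·1, βω(u)=-2·0; sum ≡ 0  ⇒  +1.
(a,b)_17: α=-5, u≡9; β=-3, v≡7 (mod 17); (9|17)=+1, (7|17)=-1; sign (−1)^0·+1^-3·-1^-5 = -1.
(a,b)_7: α=10, u≡2; β=7, v≡4 (mod 7); (2|7)=+1, (4|7)=+1; sign (−1)^0·+1^7·+1^10 = +1.
(a,b)_∞: sgn(-125970)=−, sgn(33915)=+, so +1.
(a,b)_5: α=-1, u≡1; β=-1, v≡3 (mod 5); (1|5)=+1, (3|5)=-1; sign (−1)^0·+1^-1·-1^-1 = -1.
(a,b)_19: α=-1, u≡9; β=-1, v≡15 (mod 19); (9|19)=+1, (15|19)=-1; sign (−1)^1·+1^-1·-1^-1 = +1.
(-125970, 33915 / ℚ) ramifies at {3, 5, 13, 17}: a division algebra.

[3, 5, 13, 17]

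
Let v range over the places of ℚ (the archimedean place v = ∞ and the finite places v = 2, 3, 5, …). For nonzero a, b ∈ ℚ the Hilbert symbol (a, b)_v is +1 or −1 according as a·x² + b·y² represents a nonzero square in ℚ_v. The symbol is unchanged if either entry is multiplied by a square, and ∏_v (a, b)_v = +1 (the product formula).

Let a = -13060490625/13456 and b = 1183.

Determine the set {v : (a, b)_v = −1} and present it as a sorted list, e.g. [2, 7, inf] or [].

[2, 5, 7, 13]

(a, b) ≡ (-65, 7) mod (ℚ^×)²; places V = {2, 3, 5, 7, 13, 29, ∞}.
(a,b)_2: α=-4, β=0; u≡7, v≡7 (mod 8); ε(u)ε(v)=1·1, αω(v)=-4·0, βω(u)=0·0; sum ≡ 1  ⇒  -1.
(a,b)_29: α=-2, u≡6; β=0, v≡23 (mod 29); (6|29)=+1, (23|29)=+1; sign (−1)^0·+1^0·+1^-2 = +1.
(a,b)_13: α=1, u≡5; β=2, v≡7 (mod 13); (5|13)=-1, (7|13)=-1; sign (−1)^0·-1^2·-1^1 = -1.
(a,b)_7: α=2, u≡3; β=1, v≡1 (mod 7); (3|7)=-1, (1|7)=+1; sign (−1)^0·-1^1·+1^2 = -1.
(a,b)_3: α=8, u≡1; β=0, v≡1 (mod 3); (1|3)=+1, (1|3)=+1; sign (−1)^0·+1^0·+1^8 = +1.
(a,b)_5: α=5, u≡3; β=0, v≡3 (mod 5); (3|5)=-1, (3|5)=-1; sign (−1)^0·-1^0·-1^5 = -1.
(a,b)_∞: sgn(-65)=−, sgn(7)=+, so +1.
Ram(-65, 7) = {2, 5, 7, 13}; no ℚ_2-point on the conic.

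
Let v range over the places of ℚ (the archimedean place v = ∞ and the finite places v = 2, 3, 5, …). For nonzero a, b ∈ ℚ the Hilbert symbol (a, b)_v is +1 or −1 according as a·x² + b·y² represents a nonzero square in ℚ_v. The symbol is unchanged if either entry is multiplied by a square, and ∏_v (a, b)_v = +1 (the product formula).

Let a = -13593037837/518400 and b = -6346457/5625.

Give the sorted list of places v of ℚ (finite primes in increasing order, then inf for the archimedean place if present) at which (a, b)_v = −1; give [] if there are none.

[2, 43, 47, inf]

Mod squares: a ≡ -34357, b ≡ -17. Check v ∈ {∞, 2, 3, 5, 13, 17, 37, 43, 47}.
v=2: v_2(a)=-8, v_2(b)=0; units ≡ 3, 7 (mod 8); ε·ε+αω+βω = 1·1+-8·0+0·1 ≡ 1  ⇒  (a,b)_2 = -1.
v=5: a=5^-2·(≡3), b=5^-4·(≡2) mod 5; (3|5)=-1, (2|5)=-1; (−1)^{-2·-4·2}·(-1)^-4·(-1)^-2 = +1.
v=17: a=17^3·(≡9), b=17^1·(≡9) mod 17; (9|17)=+1, (9|17)=+1; (−1)^{3·1·8}·(+1)^1·(+1)^3 = +1.
v=13: a=13^0·(≡2), b=13^2·(≡12) mod 13; (2|13)=-1, (12|13)=+1; (−1)^{0·2·6}·(-1)^2·(+1)^0 = +1.
v=37: a=37^2·(≡16), b=37^0·(≡5) mod 37; (16|37)=+1, (5|37)=-1; (−1)^{2·0·18}·(+1)^0·(-1)^2 = +1.
v=3: a=3^-4·(≡2), b=3^-2·(≡1) mod 3; (2|3)=-1, (1|3)=+1; (−1)^{-4·-2·1}·(-1)^-2·(+1)^-4 = +1.
v=43: a=43^1·(≡26), b=43^0·(≡27) mod 43; (26|43)=-1, (27|43)=-1; (−1)^{1·0·21}·(-1)^0·(-1)^1 = -1.
v=47: a=47^1·(≡34), b=47^2·(≡38) mod 47; (34|47)=+1, (38|47)=-1; (−1)^{1·2·23}·(+1)^2·(-1)^1 = -1.
v=∞: -34357 < 0 and -17 < 0  ⇒  (a,b)_∞ = -1.
|Ram(-34357, -17)| = 4, even; anisotropic at {2, 43, 47, ∞}.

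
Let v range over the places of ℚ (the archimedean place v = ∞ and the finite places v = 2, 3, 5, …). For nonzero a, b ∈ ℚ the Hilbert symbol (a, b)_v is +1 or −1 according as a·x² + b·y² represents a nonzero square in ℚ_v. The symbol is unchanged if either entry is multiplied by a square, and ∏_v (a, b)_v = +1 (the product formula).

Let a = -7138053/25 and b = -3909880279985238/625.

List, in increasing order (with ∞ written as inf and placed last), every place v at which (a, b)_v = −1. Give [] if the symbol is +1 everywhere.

[2, inf]

(a, b) ≡ (-13, -38) mod (ℚ^×)²; places V = {2, 3, 5, 13, 19, ∞}.
(a,b)_2: α=0, β=1; u≡3, v≡5 (mod 8); ε(u)ε(v)=1·0, αω(v)=0·1, βω(u)=1·1; sum ≡ 1  ⇒  -1.
(a,b)_5: α=-2, u≡2; β=-4, v≡2 (mod 5); (2|5)=-1, (2|5)=-1; sign (−1)^0·-1^-4·-1^-2 = +1.
(a,b)_∞: sgn(-13)=−, sgn(-38)=−, so -1.
(a,b)_13: α=3, u≡12; β=6, v≡4 (mod 13); (12|13)=+1, (4|13)=+1; sign (−1)^0·+1^6·+1^3 = +1.
(a,b)_3: α=2, u≡2; β=10, v≡1 (mod 3); (2|3)=-1, (1|3)=+1; sign (−1)^0·-1^10·+1^2 = +1.
(a,b)_19: α=2, u≡1; β=3, v≡5 (mod 19); (1|19)=+1, (5|19)=+1; sign (−1)^0·+1^3·+1^2 = +1.
(-13, -38 / ℚ) ramifies at {2, ∞}: a division algebra.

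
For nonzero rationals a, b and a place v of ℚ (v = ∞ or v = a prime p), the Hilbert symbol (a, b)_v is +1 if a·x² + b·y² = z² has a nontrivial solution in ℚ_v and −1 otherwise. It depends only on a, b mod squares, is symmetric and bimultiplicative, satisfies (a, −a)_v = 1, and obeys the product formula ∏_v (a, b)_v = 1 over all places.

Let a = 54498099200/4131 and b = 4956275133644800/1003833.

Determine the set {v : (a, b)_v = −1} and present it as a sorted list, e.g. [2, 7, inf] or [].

(a, b) ≡ (1696413, 19499) mod (ℚ^×)²; places V = {2, 3, 5, 7, 17, 29, 31, 37, ∞}.
(a,b)_3: α=-5, u≡1; β=-10, v≡2 (mod 3); (1|3)=+1, (2|3)=-1; sign (−1)^0·+1^-10·-1^-5 = -1.
(a,b)_17: α=-1, u≡4; β=-1, v≡2 (mod 17); (4|17)=+1, (2|17)=+1; sign (−1)^0·+1^-1·+1^-1 = +1.
(a,b)_29: α=1, u≡13; β=2, v≡10 (mod 29); (13|29)=+1, (10|29)=-1; sign (−1)^0·+1^2·-1^1 = -1.
(a,b)_2: α=16, β=22; u≡5, v≡3 (mod 8); ε(u)ε(v)=0·1, αω(v)=16·1, βω(u)=22·1; sum ≡ 0  ⇒  +1.
(a,b)_31: α=1, u≡18; β=1, v≡5 (mod 31); (18|31)=+1, (5|31)=+1; sign (−1)^1·+1^1·+1^1 = -1.
(a,b)_7: α=0, u≡6; β=2, v≡4 (mod 7); (6|7)=-1, (4|7)=+1; sign (−1)^0·-1^2·+1^0 = +1.
(a,b)_5: α=2, u≡3; β=2, v≡4 (mod 5); (3|5)=-1, (4|5)=+1; sign (−1)^0·-1^2·+1^2 = +1.
(a,b)_∞: sgn(1696413)=+, sgn(19499)=+, so +1.
(a,b)_37: α=1, u≡6; β=1, v≡10 (mod 37); (6|37)=-1, (10|37)=+1; sign (−1)^0·-1^1·+1^1 = -1.
(1696413, 19499 / ℚ) ramifies at {3, 29, 31, 37}: a division algebra.

[3, 29, 31, 37]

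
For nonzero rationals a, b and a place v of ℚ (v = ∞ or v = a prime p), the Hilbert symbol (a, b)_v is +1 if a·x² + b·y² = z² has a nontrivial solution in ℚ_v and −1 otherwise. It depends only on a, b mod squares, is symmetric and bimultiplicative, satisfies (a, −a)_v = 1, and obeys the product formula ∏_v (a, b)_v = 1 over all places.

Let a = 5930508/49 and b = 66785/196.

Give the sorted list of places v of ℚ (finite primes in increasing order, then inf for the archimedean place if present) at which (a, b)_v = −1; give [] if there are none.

[3, 5]

(a, b) ≡ (3, 185) mod (ℚ^×)²; places V = {2, 3, 5, 7, 19, 37, ∞}.
(a,b)_5: α=0, u≡2; β=1, v≡2 (mod 5); (2|5)=-1, (2|5)=-1; sign (−1)^0·-1^1·-1^0 = -1.
(a,b)_37: α=2, u≡28; β=1, v≡6 (mod 37); (28|37)=+1, (6|37)=-1; sign (−1)^0·+1^1·-1^2 = +1.
(a,b)_2: α=2, β=-2; u≡3, v≡1 (mod 8); ε(u)ε(v)=1·0, αω(v)=2·0, βω(u)=-2·1; sum ≡ 0  ⇒  +1.
(a,b)_3: α=1, u≡1; β=0, v≡2 (mod 3); (1|3)=+1, (2|3)=-1; sign (−1)^0·+1^0·-1^1 = -1.
(a,b)_7: α=-2, u≡3; β=-2, v≡3 (mod 7); (3|7)=-1, (3|7)=-1; sign (−1)^0·-1^-2·-1^-2 = +1.
(a,b)_∞: sgn(3)=+, sgn(185)=+, so +1.
(a,b)_19: α=2, u≡8; β=2, v≡15 (mod 19); (8|19)=-1, (15|19)=-1; sign (−1)^0·-1^2·-1^2 = +1.
Ram(3, 185) = {3, 5}; no ℚ_3-point on the conic.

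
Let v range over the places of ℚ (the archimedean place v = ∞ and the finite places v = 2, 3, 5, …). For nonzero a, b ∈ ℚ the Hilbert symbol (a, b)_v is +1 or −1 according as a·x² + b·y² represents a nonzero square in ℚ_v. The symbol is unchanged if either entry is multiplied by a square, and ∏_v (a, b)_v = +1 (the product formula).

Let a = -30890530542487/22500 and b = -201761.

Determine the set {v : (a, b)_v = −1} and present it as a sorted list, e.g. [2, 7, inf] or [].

Mod squares: a ≡ -106328047, b ≡ -201761. Check v ∈ {∞, 2, 3, 5, 7, 11, 17, 19, 31, 37, 41}.
v=31: a=31^1·(≡3), b=31^0·(≡18) mod 31; (3|31)=-1, (18|31)=+1; (−1)^{1·0·15}·(-1)^0·(+1)^1 = +1.
v=2: v_2(a)=-2, v_2(b)=0; units ≡ 1, 7 (mod 8); ε·ε+αω+βω = 0·1+-2·0+0·0 ≡ 0  ⇒  (a,b)_2 = +1.
v=37: a=37^1·(≡2), b=37^1·(≡23) mod 37; (2|37)=-1, (23|37)=-1; (−1)^{1·1·18}·(-1)^1·(-1)^1 = +1.
v=3: a=3^-2·(≡2), b=3^0·(≡1) mod 3; (2|3)=-1, (1|3)=+1; (−1)^{-2·0·1}·(-1)^0·(+1)^-2 = +1.
v=5: a=5^-4·(≡3), b=5^0·(≡4) mod 5; (3|5)=-1, (4|5)=+1; (−1)^{-4·0·2}·(-1)^0·(+1)^-4 = +1.
v=∞: -106328047 < 0 and -201761 < 0  ⇒  (a,b)_∞ = -1.
v=41: a=41^1·(≡17), b=41^1·(≡40) mod 41; (17|41)=-1, (40|41)=+1; (−1)^{1·1·20}·(-1)^1·(+1)^1 = -1.
v=11: a=11^2·(≡6), b=11^0·(≡1) mod 11; (6|11)=-1, (1|11)=+1; (−1)^{2·0·5}·(-1)^0·(+1)^2 = +1.
v=17: a=17^1·(≡2), b=17^0·(≡12) mod 17; (2|17)=+1, (12|17)=-1; (−1)^{1·0·8}·(+1)^0·(-1)^1 = -1.
v=7: a=7^5·(≡6), b=7^1·(≡3) mod 7; (6|7)=-1, (3|7)=-1; (−1)^{5·1·3}·(-1)^1·(-1)^5 = -1.
v=19: a=19^1·(≡1), b=19^1·(≡2) mod 19; (1|19)=+1, (2|19)=-1; (−1)^{1·1·9}·(+1)^1·(-1)^1 = +1.
|Ram(-106328047, -201761)| = 4, even; anisotropic at {7, 17, 41, ∞}.

[7, 17, 41, inf]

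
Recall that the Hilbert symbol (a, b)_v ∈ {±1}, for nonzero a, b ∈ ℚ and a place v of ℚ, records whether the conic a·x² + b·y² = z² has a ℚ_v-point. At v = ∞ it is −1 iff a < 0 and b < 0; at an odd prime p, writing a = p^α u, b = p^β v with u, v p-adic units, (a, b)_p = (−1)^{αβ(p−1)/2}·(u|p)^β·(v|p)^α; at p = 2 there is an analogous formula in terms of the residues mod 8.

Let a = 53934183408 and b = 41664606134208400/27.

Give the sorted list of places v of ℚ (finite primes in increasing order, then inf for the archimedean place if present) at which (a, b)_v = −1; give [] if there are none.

(a, b) ≡ (11663967, 36363) mod (ℚ^×)²; places V = {2, 3, 5, 7, 17, 19, 23, 31, 41, ∞}.
(a,b)_41: α=1, u≡26; β=2, v≡36 (mod 41); (26|41)=-1, (36|41)=+1; sign (−1)^0·-1^2·+1^1 = +1.
(a,b)_23: α=1, u≡2; β=1, v≡19 (mod 23); (2|23)=+1, (19|23)=-1; sign (−1)^1·+1^1·-1^1 = +1.
(a,b)_19: α=1, u≡2; β=2, v≡17 (mod 19); (2|19)=-1, (17|19)=+1; sign (−1)^0·-1^2·+1^1 = +1.
(a,b)_17: α=2, u≡5; β=3, v≡6 (mod 17); (5|17)=-1, (6|17)=-1; sign (−1)^0·-1^3·-1^2 = -1.
(a,b)_31: α=1, u≡19; β=1, v≡27 (mod 31); (19|31)=+1, (27|31)=-1; sign (−1)^1·+1^1·-1^1 = +1.
(a,b)_2: α=4, β=4; u≡7, v≡3 (mod 8); ε(u)ε(v)=1·1, αω(v)=4·1, βω(u)=4·0; sum ≡ 1  ⇒  -1.
(a,b)_∞: sgn(11663967)=+, sgn(36363)=+, so +1.
(a,b)_7: α=1, u≡4; β=2, v≡3 (mod 7); (4|7)=+1, (3|7)=-1; sign (−1)^0·+1^2·-1^1 = -1.
(a,b)_3: α=1, u≡1; β=-3, v≡1 (mod 3); (1|3)=+1, (1|3)=+1; sign (−1)^1·+1^-3·+1^1 = -1.
(a,b)_5: α=0, u≡3; β=2, v≡3 (mod 5); (3|5)=-1, (3|5)=-1; sign (−1)^0·-1^2·-1^0 = +1.
|Ram(11663967, 36363)| = 4, even; anisotropic at {2, 3, 7, 17}.

[2, 3, 7, 17]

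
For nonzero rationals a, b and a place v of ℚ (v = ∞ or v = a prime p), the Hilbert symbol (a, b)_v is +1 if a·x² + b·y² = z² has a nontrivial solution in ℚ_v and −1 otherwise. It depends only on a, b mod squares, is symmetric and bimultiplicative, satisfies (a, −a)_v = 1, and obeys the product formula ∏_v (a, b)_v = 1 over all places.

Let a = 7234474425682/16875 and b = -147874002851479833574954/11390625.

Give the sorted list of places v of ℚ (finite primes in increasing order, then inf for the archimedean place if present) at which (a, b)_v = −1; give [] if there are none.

(a, b) ≡ (966, -874) mod (ℚ^×)²; places V = {2, 3, 5, 7, 11, 19, 23, ∞}.
(a,b)_2: α=1, β=1; u≡3, v≡3 (mod 8); ε(u)ε(v)=1·1, αω(v)=1·1, βω(u)=1·1; sum ≡ 1  ⇒  -1.
(a,b)_11: α=0, u≡9; β=2, v≡7 (mod 11); (9|11)=+1, (7|11)=-1; sign (−1)^0·+1^2·-1^0 = +1.
(a,b)_23: α=3, u≡10; β=5, v≡4 (mod 23); (10|23)=-1, (4|23)=+1; sign (−1)^1·-1^5·+1^3 = +1.
(a,b)_19: α=2, u≡1; β=3, v≡6 (mod 19); (1|19)=+1, (6|19)=+1; sign (−1)^0·+1^3·+1^2 = +1.
(a,b)_∞: sgn(966)=+, sgn(-874)=−, so +1.
(a,b)_3: α=-3, u≡1; β=-6, v≡2 (mod 3); (1|3)=+1, (2|3)=-1; sign (−1)^0·+1^-6·-1^-3 = -1.
(a,b)_7: α=7, u≡3; β=12, v≡2 (mod 7); (3|7)=-1, (2|7)=+1; sign (−1)^0·-1^12·+1^7 = +1.
(a,b)_5: α=-4, u≡1; β=-6, v≡4 (mod 5); (1|5)=+1, (4|5)=+1; sign (−1)^0·+1^-6·+1^-4 = +1.
|Ram(966, -874)| = 2, even; anisotropic at {2, 3}.

[2, 3]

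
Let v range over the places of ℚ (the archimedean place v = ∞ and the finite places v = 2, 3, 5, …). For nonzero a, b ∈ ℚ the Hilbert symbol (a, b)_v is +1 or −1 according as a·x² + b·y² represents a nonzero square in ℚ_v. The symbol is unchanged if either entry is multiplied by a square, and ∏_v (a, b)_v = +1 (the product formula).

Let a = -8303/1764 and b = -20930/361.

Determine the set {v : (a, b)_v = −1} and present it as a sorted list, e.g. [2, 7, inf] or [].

[5, 7, 23, inf]

Mod squares: a ≡ -23, b ≡ -20930. Check v ∈ {∞, 2, 3, 5, 7, 13, 19, 23}.
v=13: a=13^0·(≡12), b=13^1·(≡8) mod 13; (12|13)=+1, (8|13)=-1; (−1)^{0·1·6}·(+1)^1·(-1)^0 = +1.
v=3: a=3^-2·(≡1), b=3^0·(≡1) mod 3; (1|3)=+1, (1|3)=+1; (−1)^{-2·0·1}·(+1)^0·(+1)^-2 = +1.
v=∞: -23 < 0 and -20930 < 0  ⇒  (a,b)_∞ = -1.
v=7: a=7^-2·(≡6), b=7^1·(≡5) mod 7; (6|7)=-1, (5|7)=-1; (−1)^{-2·1·3}·(-1)^1·(-1)^-2 = -1.
v=23: a=23^1·(≡22), b=23^1·(≡15) mod 23; (22|23)=-1, (15|23)=-1; (−1)^{1·1·11}·(-1)^1·(-1)^1 = -1.
v=19: a=19^2·(≡14), b=19^-2·(≡8) mod 19; (14|19)=-1, (8|19)=-1; (−1)^{2·-2·9}·(-1)^-2·(-1)^2 = +1.
v=5: a=5^0·(≡3), b=5^1·(≡4) mod 5; (3|5)=-1, (4|5)=+1; (−1)^{0·1·2}·(-1)^1·(+1)^0 = -1.
v=2: v_2(a)=-2, v_2(b)=1; units ≡ 1, 7 (mod 8); ε·ε+αω+βω = 0·1+-2·0+1·0 ≡ 0  ⇒  (a,b)_2 = +1.
Ram(-23, -20930) = {5, 7, 23, ∞}; no ℚ_5-point on the conic.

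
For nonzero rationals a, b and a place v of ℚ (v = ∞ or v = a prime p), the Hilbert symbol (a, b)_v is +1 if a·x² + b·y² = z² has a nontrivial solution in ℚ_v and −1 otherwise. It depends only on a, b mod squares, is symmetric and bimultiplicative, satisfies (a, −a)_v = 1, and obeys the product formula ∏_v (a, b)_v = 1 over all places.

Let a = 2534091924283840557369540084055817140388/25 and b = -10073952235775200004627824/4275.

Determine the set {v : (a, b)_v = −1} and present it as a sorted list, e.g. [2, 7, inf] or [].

(a, b) ≡ (3529097, -10743949) mod (ℚ^×)²; places V = {2, 3, 5, 11, 13, 17, 19, 23, 29, 31, 37, ∞}.
(a,b)_2: α=2, β=4; u≡1, v≡3 (mod 8); ε(u)ε(v)=0·1, αω(v)=2·1, βω(u)=4·0; sum ≡ 0  ⇒  +1.
(a,b)_23: α=5, u≡16; β=4, v≡12 (mod 23); (16|23)=+1, (12|23)=+1; sign (−1)^0·+1^4·+1^5 = +1.
(a,b)_5: α=-2, u≡3; β=-2, v≡1 (mod 5); (3|5)=-1, (1|5)=+1; sign (−1)^0·-1^-2·+1^-2 = +1.
(a,b)_31: α=2, u≡30; β=1, v≡8 (mod 31); (30|31)=-1, (8|31)=+1; sign (−1)^0·-1^1·+1^2 = -1.
(a,b)_13: α=7, u≡9; β=4, v≡6 (mod 13); (9|13)=+1, (6|13)=-1; sign (−1)^0·+1^4·-1^7 = -1.
(a,b)_29: α=5, u≡6; β=3, v≡23 (mod 29); (6|29)=+1, (23|29)=+1; sign (−1)^0·+1^3·+1^5 = +1.
(a,b)_37: α=5, u≡29; β=3, v≡10 (mod 37); (29|37)=-1, (10|37)=+1; sign (−1)^0·-1^3·+1^5 = -1.
(a,b)_17: α=2, u≡13; β=1, v≡10 (mod 17); (13|17)=+1, (10|17)=-1; sign (−1)^0·+1^1·-1^2 = +1.
(a,b)_19: α=2, u≡18; β=-1, v≡4 (mod 19); (18|19)=-1, (4|19)=+1; sign (−1)^0·-1^-1·+1^2 = -1.
(a,b)_3: α=0, u≡2; β=-2, v≡2 (mod 3); (2|3)=-1, (2|3)=-1; sign (−1)^0·-1^-2·-1^0 = +1.
(a,b)_∞: sgn(3529097)=+, sgn(-10743949)=−, so +1.
(a,b)_11: α=1, u≡4; β=2, v≡3 (mod 11); (4|11)=+1, (3|11)=+1; sign (−1)^0·+1^2·+1^1 = +1.
|Ram(3529097, -10743949)| = 4, even; anisotropic at {13, 19, 31, 37}.

[13, 19, 31, 37]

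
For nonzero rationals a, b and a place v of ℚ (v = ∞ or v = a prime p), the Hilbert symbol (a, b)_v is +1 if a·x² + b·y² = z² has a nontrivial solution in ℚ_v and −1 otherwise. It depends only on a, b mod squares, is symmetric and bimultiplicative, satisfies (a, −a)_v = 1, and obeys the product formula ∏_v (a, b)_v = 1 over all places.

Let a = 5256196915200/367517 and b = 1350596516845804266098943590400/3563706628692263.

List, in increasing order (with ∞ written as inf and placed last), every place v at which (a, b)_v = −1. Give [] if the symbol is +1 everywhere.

(a, b) ≡ (447051, 109802) mod (ℚ^×)²; places V = {2, 3, 5, 7, 11, 19, 23, 29, 31, 41, ∞}.
(a,b)_23: α=-1, u≡12; β=-1, v≡13 (mod 23); (12|23)=+1, (13|23)=+1; sign (−1)^1·+1^-1·+1^-1 = -1.
(a,b)_∞: sgn(447051)=+, sgn(109802)=+, so +1.
(a,b)_41: α=0, u≡6; β=-2, v≡1 (mod 41); (6|41)=-1, (1|41)=+1; sign (−1)^0·-1^-2·+1^0 = +1.
(a,b)_7: α=2, u≡5; β=5, v≡6 (mod 7); (5|7)=-1, (6|7)=-1; sign (−1)^0·-1^5·-1^2 = -1.
(a,b)_19: α=-1, u≡5; β=-4, v≡1 (mod 19); (5|19)=+1, (1|19)=+1; sign (−1)^0·+1^-4·+1^-1 = +1.
(a,b)_3: α=1, u≡1; β=2, v≡2 (mod 3); (1|3)=+1, (2|3)=-1; sign (−1)^0·+1^2·-1^1 = -1.
(a,b)_29: α=-2, u≡24; β=-4, v≡12 (mod 29); (24|29)=+1, (12|29)=-1; sign (−1)^0·+1^-4·-1^-2 = +1.
(a,b)_11: α=1, u≡2; β=3, v≡5 (mod 11); (2|11)=-1, (5|11)=+1; sign (−1)^1·-1^3·+1^1 = +1.
(a,b)_2: α=22, β=53; u≡3, v≡5 (mod 8); ε(u)ε(v)=1·0, αω(v)=22·1, βω(u)=53·1; sum ≡ 1  ⇒  -1.
(a,b)_5: α=2, u≡4; β=2, v≡2 (mod 5); (4|5)=+1, (2|5)=-1; sign (−1)^0·+1^2·-1^2 = +1.
(a,b)_31: α=1, u≡21; β=3, v≡16 (mod 31); (21|31)=-1, (16|31)=+1; sign (−1)^1·-1^3·+1^1 = +1.
(447051, 109802 / ℚ) ramifies at {2, 3, 7, 23}: a division algebra.

[2, 3, 7, 23]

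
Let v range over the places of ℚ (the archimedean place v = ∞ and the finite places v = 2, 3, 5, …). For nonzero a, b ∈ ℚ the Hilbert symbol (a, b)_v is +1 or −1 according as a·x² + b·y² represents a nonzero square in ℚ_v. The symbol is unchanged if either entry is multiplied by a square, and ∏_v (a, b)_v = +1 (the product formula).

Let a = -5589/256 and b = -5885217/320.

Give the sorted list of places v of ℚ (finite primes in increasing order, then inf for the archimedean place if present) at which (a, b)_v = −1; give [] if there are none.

(a, b) ≡ (-69, -4485) mod (ℚ^×)²; places V = {2, 3, 5, 13, 23, ∞}.
(a,b)_23: α=1, u≡11; β=1, v≡2 (mod 23); (11|23)=-1, (2|23)=+1; sign (−1)^1·-1^1·+1^1 = +1.
(a,b)_5: α=0, u≡1; β=-1, v≡2 (mod 5); (1|5)=+1, (2|5)=-1; sign (−1)^0·+1^-1·-1^0 = +1.
(a,b)_13: α=0, u≡3; β=1, v≡2 (mod 13); (3|13)=+1, (2|13)=-1; sign (−1)^0·+1^1·-1^0 = +1.
(a,b)_3: α=5, u≡1; β=9, v≡2 (mod 3); (1|3)=+1, (2|3)=-1; sign (−1)^1·+1^9·-1^5 = +1.
(a,b)_2: α=-8, β=-6; u≡3, v≡3 (mod 8); ε(u)ε(v)=1·1, αω(v)=-8·1, βω(u)=-6·1; sum ≡ 1  ⇒  -1.
(a,b)_∞: sgn(-69)=−, sgn(-4485)=−, so -1.
|Ram(-69, -4485)| = 2, even; anisotropic at {2, ∞}.

[2, inf]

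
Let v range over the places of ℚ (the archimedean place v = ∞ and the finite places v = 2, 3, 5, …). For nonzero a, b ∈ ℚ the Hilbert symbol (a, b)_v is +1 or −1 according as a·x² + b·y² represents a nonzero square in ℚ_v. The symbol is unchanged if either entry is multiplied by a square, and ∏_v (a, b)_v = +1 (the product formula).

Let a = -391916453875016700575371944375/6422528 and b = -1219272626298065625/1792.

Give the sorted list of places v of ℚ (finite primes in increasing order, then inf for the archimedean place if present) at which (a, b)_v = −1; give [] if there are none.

[5, 7, 11, inf]

Mod squares: a ≡ -78, b ≡ -15015. Check v ∈ {∞, 2, 3, 5, 7, 11, 13, 19}.
v=11: a=11^8·(≡6), b=11^3·(≡7) mod 11; (6|11)=-1, (7|11)=-1; (−1)^{8·3·5}·(-1)^3·(-1)^8 = -1.
v=19: a=19^2·(≡1), b=19^2·(≡15) mod 19; (1|19)=+1, (15|19)=-1; (−1)^{2·2·9}·(+1)^2·(-1)^2 = +1.
v=13: a=13^7·(≡6), b=13^5·(≡11) mod 13; (6|13)=-1, (11|13)=-1; (−1)^{7·5·6}·(-1)^5·(-1)^7 = +1.
v=7: a=7^-2·(≡6), b=7^-1·(≡2) mod 7; (6|7)=-1, (2|7)=+1; (−1)^{-2·-1·3}·(-1)^-1·(+1)^-2 = -1.
v=3: a=3^17·(≡1), b=3^7·(≡2) mod 3; (1|3)=+1, (2|3)=-1; (−1)^{17·7·1}·(+1)^7·(-1)^17 = +1.
v=5: a=5^4·(≡3), b=5^5·(≡2) mod 5; (3|5)=-1, (2|5)=-1; (−1)^{4·5·2}·(-1)^5·(-1)^4 = -1.
v=2: v_2(a)=-17, v_2(b)=-8; units ≡ 1, 1 (mod 8); ε·ε+αω+βω = 0·0+-17·0+-8·0 ≡ 0  ⇒  (a,b)_2 = +1.
v=∞: -78 < 0 and -15015 < 0  ⇒  (a,b)_∞ = -1.
|Ram(-78, -15015)| = 4, even; anisotropic at {5, 7, 11, ∞}.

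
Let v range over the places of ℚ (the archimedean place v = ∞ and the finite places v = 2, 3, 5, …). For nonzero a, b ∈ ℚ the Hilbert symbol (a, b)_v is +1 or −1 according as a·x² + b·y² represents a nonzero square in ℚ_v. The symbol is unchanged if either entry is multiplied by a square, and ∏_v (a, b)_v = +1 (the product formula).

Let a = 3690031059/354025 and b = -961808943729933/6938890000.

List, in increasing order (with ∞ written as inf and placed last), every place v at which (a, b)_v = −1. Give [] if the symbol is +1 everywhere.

Mod squares: a ≡ 62491, b ≡ -13. Check v ∈ {∞, 2, 3, 5, 7, 11, 13, 17, 19, 23}.
v=3: a=3^10·(≡1), b=3^18·(≡2) mod 3; (1|3)=+1, (2|3)=-1; (−1)^{10·18·1}·(+1)^18·(-1)^10 = +1.
v=5: a=5^-2·(≡4), b=5^-4·(≡3) mod 5; (4|5)=+1, (3|5)=-1; (−1)^{-2·-4·2}·(+1)^-4·(-1)^-2 = +1.
v=∞: 62491 > 0 and -13 < 0  ⇒  (a,b)_∞ = +1.
v=2: v_2(a)=0, v_2(b)=-4; units ≡ 3, 3 (mod 8); ε·ε+αω+βω = 1·1+0·1+-4·1 ≡ 1  ⇒  (a,b)_2 = -1.
v=17: a=17^-2·(≡9), b=17^-2·(≡1) mod 17; (9|17)=+1, (1|17)=+1; (−1)^{-2·-2·8}·(+1)^-2·(+1)^-2 = +1.
v=11: a=11^1·(≡5), b=11^0·(≡1) mod 11; (5|11)=+1, (1|11)=+1; (−1)^{1·0·5}·(+1)^0·(+1)^1 = +1.
v=23: a=23^1·(≡18), b=23^2·(≡14) mod 23; (18|23)=+1, (14|23)=-1; (−1)^{1·2·11}·(+1)^2·(-1)^1 = -1.
v=13: a=13^1·(≡12), b=13^1·(≡9) mod 13; (12|13)=+1, (9|13)=+1; (−1)^{1·1·6}·(+1)^1·(+1)^1 = +1.
v=19: a=19^1·(≡3), b=19^2·(≡6) mod 19; (3|19)=-1, (6|19)=+1; (−1)^{1·2·9}·(-1)^2·(+1)^1 = +1.
v=7: a=7^-2·(≡1), b=7^-4·(≡2) mod 7; (1|7)=+1, (2|7)=+1; (−1)^{-2·-4·3}·(+1)^-4·(+1)^-2 = +1.
|Ram(62491, -13)| = 2, even; anisotropic at {2, 23}.

[2, 23]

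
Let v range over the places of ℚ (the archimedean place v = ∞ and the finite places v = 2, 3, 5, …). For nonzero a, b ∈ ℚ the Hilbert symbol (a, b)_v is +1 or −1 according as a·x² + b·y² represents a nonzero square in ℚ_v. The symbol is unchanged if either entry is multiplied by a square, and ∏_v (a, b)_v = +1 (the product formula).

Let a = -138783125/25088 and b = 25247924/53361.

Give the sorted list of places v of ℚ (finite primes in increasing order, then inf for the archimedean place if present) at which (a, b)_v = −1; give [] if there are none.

Mod squares: a ≡ -444106, b ≡ 221. Check v ∈ {∞, 2, 3, 5, 7, 11, 13, 17, 19, 29, 31}.
v=2: v_2(a)=-9, v_2(b)=2; units ≡ 3, 5 (mod 8); ε·ε+αω+βω = 1·0+-9·1+2·1 ≡ 1  ⇒  (a,b)_2 = -1.
v=31: a=31^1·(≡23), b=31^0·(≡16) mod 31; (23|31)=-1, (16|31)=+1; (−1)^{1·0·15}·(-1)^0·(+1)^1 = +1.
v=29: a=29^1·(≡14), b=29^0·(≡2) mod 29; (14|29)=-1, (2|29)=-1; (−1)^{1·0·14}·(-1)^0·(-1)^1 = -1.
v=5: a=5^4·(≡4), b=5^0·(≡4) mod 5; (4|5)=+1, (4|5)=+1; (−1)^{4·0·2}·(+1)^0·(+1)^4 = +1.
v=3: a=3^0·(≡2), b=3^-2·(≡2) mod 3; (2|3)=-1, (2|3)=-1; (−1)^{0·-2·1}·(-1)^-2·(-1)^0 = +1.
v=∞: -444106 < 0 and 221 > 0  ⇒  (a,b)_∞ = +1.
v=13: a=13^1·(≡6), b=13^5·(≡9) mod 13; (6|13)=-1, (9|13)=+1; (−1)^{1·5·6}·(-1)^5·(+1)^1 = -1.
v=11: a=11^0·(≡10), b=11^-2·(≡9) mod 11; (10|11)=-1, (9|11)=+1; (−1)^{0·-2·5}·(-1)^-2·(+1)^0 = +1.
v=17: a=17^0·(≡1), b=17^1·(≡8) mod 17; (1|17)=+1, (8|17)=+1; (−1)^{0·1·8}·(+1)^1·(+1)^0 = +1.
v=19: a=19^1·(≡10), b=19^0·(≡15) mod 19; (10|19)=-1, (15|19)=-1; (−1)^{1·0·9}·(-1)^0·(-1)^1 = -1.
v=7: a=7^-2·(≡2), b=7^-2·(≡4) mod 7; (2|7)=+1, (4|7)=+1; (−1)^{-2·-2·3}·(+1)^-2·(+1)^-2 = +1.
(-444106, 221 / ℚ) ramifies at {2, 13, 19, 29}: a division algebra.

[2, 13, 19, 29]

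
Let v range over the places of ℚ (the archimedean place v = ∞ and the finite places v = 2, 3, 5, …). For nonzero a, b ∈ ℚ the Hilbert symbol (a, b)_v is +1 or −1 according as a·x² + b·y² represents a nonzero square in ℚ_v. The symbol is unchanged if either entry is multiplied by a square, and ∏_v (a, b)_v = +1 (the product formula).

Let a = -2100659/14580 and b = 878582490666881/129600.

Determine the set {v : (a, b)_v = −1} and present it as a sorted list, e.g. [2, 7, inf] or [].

[]

(a, b) ≡ (-55, 1001) mod (ℚ^×)²; places V = {2, 3, 5, 7, 11, 13, 19, 23, ∞}.
(a,b)_5: α=-1, u≡1; β=-2, v≡4 (mod 5); (1|5)=+1, (4|5)=+1; sign (−1)^0·+1^-2·+1^-1 = +1.
(a,b)_23: α=2, u≡19; β=6, v≡12 (mod 23); (19|23)=-1, (12|23)=+1; sign (−1)^0·-1^6·+1^2 = +1.
(a,b)_11: α=1, u≡7; β=3, v≡9 (mod 11); (7|11)=-1, (9|11)=+1; sign (−1)^1·-1^3·+1^1 = +1.
(a,b)_19: α=2, u≡2; β=0, v≡10 (mod 19); (2|19)=-1, (10|19)=-1; sign (−1)^0·-1^0·-1^2 = +1.
(a,b)_∞: sgn(-55)=−, sgn(1001)=+, so +1.
(a,b)_7: α=0, u≡1; β=3, v≡3 (mod 7); (1|7)=+1, (3|7)=-1; sign (−1)^0·+1^3·-1^0 = +1.
(a,b)_2: α=-2, β=-6; u≡1, v≡1 (mod 8); ε(u)ε(v)=0·0, αω(v)=-2·0, βω(u)=-6·0; sum ≡ 0  ⇒  +1.
(a,b)_3: α=-6, u≡2; β=-4, v≡2 (mod 3); (2|3)=-1, (2|3)=-1; sign (−1)^0·-1^-4·-1^-6 = +1.
(a,b)_13: α=0, u≡9; β=1, v≡4 (mod 13); (9|13)=+1, (4|13)=+1; sign (−1)^0·+1^1·+1^0 = +1.
Every local symbol is +1, so the conic -55·x² + 1001·y² = z² has ℚ_v-points for all v and hence a ℚ-point; (a, b / ℚ) ≅ M_2(ℚ).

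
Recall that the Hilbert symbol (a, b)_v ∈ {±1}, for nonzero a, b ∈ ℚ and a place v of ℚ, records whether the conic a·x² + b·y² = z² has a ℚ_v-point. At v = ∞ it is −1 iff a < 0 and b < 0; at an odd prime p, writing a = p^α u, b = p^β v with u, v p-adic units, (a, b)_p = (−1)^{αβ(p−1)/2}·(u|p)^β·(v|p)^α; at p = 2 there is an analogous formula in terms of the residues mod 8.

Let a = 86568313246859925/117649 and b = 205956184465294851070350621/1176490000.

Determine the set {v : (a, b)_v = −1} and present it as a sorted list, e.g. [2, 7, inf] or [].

[13, 37]

(a, b) ≡ (13, 629) mod (ℚ^×)²; places V = {2, 3, 5, 7, 13, 17, 29, 31, 37, ∞}.
(a,b)_2: α=0, β=-4; u≡5, v≡5 (mod 8); ε(u)ε(v)=0·0, αω(v)=0·1, βω(u)=-4·1; sum ≡ 0  ⇒  +1.
(a,b)_37: α=2, u≡19; β=3, v≡5 (mod 37); (19|37)=-1, (5|37)=-1; sign (−1)^0·-1^3·-1^2 = -1.
(a,b)_5: α=2, u≡3; β=-4, v≡4 (mod 5); (3|5)=-1, (4|5)=+1; sign (−1)^0·-1^-4·+1^2 = +1.
(a,b)_31: α=4, u≡24; β=6, v≡25 (mod 31); (24|31)=-1, (25|31)=+1; sign (−1)^0·-1^6·+1^4 = +1.
(a,b)_3: α=6, u≡1; β=8, v≡2 (mod 3); (1|3)=+1, (2|3)=-1; sign (−1)^0·+1^8·-1^6 = +1.
(a,b)_13: α=1, u≡12; β=2, v≡8 (mod 13); (12|13)=+1, (8|13)=-1; sign (−1)^0·+1^2·-1^1 = -1.
(a,b)_29: α=0, u≡25; β=2, v≡13 (mod 29); (25|29)=+1, (13|29)=+1; sign (−1)^0·+1^2·+1^0 = +1.
(a,b)_∞: sgn(13)=+, sgn(629)=+, so +1.
(a,b)_17: α=2, u≡16; β=3, v≡5 (mod 17); (16|17)=+1, (5|17)=-1; sign (−1)^0·+1^3·-1^2 = +1.
(a,b)_7: α=-6, u≡5; β=-6, v≡3 (mod 7); (5|7)=-1, (3|7)=-1; sign (−1)^0·-1^-6·-1^-6 = +1.
(13, 629 / ℚ) ramifies at {13, 37}: a division algebra.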